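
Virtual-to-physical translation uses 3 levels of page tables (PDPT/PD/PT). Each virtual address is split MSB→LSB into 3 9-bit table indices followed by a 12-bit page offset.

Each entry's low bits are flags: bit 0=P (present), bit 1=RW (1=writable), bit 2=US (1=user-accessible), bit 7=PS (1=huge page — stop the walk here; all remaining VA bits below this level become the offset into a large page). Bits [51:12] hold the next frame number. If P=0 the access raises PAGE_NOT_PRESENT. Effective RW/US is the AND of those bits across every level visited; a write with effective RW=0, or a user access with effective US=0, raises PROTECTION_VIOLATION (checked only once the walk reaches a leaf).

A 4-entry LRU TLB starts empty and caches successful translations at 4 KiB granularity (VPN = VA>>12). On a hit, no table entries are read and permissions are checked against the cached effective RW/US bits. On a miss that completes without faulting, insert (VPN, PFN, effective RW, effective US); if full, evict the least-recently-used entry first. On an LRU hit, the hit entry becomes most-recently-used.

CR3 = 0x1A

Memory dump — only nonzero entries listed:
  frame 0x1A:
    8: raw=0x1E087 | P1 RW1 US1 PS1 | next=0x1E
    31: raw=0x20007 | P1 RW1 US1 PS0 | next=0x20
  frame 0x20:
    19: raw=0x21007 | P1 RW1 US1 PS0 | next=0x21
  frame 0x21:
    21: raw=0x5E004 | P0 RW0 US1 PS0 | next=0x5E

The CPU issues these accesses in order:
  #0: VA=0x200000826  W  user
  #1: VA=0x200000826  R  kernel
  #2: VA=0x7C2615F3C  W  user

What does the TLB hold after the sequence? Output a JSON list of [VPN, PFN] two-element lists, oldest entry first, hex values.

Per-access translation:
#0 VA=0x200000826 (w,user):
  lvl0: tbl 0x1A, slot 8 ⇒ 0x1E087 (P1/RW1/US1/PS1)
  ✓ 0x1E826 (huge @L0)  — 1 lookups
#1 VA=0x200000826 (r,kernel):
  TLB hit vpn=0x200000 → PA=0x1E826
#2 VA=0x7C2615F3C (w,user):
  lvl0: tbl 0x1A, slot 31 ⇒ 0x20007 (P1/RW1/US1/PS0)
  lvl1: tbl 0x20, slot 19 ⇒ 0x21007 (P1/RW1/US1/PS0)
  lvl2: tbl 0x21, slot 21 ⇒ 0x5E004 (P0/RW0/US1/PS0)
  ✗ PAGE_NOT_PRESENT  [3 reads]

TLB: [["0x200000", "0x1E"]]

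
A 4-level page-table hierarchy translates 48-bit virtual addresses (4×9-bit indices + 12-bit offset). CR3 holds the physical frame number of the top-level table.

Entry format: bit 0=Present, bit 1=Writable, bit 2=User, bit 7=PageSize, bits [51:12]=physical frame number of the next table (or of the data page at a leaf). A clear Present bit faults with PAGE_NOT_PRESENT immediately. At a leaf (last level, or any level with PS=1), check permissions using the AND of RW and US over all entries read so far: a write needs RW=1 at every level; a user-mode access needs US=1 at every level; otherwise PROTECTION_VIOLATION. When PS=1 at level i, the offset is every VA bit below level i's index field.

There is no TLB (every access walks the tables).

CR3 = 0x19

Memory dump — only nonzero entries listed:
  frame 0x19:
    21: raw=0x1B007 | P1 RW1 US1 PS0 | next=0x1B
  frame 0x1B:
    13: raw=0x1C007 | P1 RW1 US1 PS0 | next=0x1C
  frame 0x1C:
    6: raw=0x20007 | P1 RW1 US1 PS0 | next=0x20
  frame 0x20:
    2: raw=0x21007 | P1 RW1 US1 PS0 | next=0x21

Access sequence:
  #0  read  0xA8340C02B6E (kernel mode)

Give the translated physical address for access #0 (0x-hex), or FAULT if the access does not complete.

Walk each access:
#0 VA=0xA8340C02B6E (r,kernel):
  L0 @0x19[21] → 0x1B007  P=1,RW=1,US=1,PS=0
  L1 @0x1B[13] → 0x1C007  P=1,RW=1,US=1,PS=0
  L2 @0x1C[6] → 0x20007  P=1,RW=1,US=1,PS=0
  L3 @0x20[2] → 0x21007  P=1,RW=1,US=1,PS=0
  ⇒ phys 0x21B6E  [4 reads]

Access #0 PA: 0x21B6E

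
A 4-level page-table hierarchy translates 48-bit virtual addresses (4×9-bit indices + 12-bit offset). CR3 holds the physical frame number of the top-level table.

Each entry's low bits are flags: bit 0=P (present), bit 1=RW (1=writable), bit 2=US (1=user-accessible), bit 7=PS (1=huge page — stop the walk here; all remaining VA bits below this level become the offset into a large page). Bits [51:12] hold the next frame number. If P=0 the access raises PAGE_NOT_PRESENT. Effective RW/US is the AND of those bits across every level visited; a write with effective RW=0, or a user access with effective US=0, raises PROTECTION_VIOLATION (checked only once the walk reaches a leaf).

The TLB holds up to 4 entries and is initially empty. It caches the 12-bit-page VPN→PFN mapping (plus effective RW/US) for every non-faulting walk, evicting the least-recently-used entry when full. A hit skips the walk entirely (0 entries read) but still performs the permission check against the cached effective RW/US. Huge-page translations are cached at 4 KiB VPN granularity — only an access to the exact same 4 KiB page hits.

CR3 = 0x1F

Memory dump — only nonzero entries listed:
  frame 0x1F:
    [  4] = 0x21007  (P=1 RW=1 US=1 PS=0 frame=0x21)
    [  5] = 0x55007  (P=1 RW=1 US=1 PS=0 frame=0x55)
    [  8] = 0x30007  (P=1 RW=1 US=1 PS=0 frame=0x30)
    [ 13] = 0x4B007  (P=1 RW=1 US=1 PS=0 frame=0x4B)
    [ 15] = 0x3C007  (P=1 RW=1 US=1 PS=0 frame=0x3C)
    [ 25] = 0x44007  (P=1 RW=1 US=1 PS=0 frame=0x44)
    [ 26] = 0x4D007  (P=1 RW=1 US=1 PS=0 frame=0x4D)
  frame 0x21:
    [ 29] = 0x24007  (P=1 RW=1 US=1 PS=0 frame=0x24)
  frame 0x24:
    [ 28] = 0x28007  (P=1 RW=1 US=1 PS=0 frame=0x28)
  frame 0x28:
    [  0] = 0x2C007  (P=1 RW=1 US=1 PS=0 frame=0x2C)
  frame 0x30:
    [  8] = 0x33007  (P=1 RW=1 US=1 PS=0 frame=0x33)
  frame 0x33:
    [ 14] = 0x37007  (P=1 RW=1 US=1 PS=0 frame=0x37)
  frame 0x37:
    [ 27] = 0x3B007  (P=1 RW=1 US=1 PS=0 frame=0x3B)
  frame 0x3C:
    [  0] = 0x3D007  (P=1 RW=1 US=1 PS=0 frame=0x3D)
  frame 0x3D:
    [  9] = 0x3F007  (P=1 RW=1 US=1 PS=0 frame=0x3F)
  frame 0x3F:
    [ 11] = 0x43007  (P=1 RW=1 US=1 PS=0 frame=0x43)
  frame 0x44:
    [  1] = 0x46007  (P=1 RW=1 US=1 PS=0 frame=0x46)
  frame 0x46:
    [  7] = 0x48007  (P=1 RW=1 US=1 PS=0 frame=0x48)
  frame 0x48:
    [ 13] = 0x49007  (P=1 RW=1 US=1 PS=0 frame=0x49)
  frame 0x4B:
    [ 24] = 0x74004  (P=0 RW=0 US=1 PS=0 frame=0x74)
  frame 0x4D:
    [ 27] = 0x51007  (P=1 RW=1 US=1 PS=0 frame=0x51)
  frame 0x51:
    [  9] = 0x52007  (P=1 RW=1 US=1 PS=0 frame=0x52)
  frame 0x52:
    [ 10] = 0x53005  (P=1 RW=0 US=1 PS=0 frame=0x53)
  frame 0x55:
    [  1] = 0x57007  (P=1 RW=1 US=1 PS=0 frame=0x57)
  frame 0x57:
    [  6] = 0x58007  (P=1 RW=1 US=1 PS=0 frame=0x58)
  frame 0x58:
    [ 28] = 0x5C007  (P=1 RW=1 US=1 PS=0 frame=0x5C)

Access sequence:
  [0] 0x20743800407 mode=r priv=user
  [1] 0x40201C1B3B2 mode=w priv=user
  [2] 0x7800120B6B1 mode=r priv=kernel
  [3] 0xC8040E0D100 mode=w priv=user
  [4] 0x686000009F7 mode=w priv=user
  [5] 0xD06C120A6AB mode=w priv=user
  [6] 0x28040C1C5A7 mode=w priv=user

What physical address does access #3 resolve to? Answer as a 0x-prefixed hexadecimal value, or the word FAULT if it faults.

Per-access translation:
#0 VA=0x20743800407 (r,user):
  lvl0: tbl 0x1F, slot 4 ⇒ 0x21007 (P1/RW1/US1/PS0)
  lvl1: tbl 0x21, slot 29 ⇒ 0x24007 (P1/RW1/US1/PS0)
  lvl2: tbl 0x24, slot 28 ⇒ 0x28007 (P1/RW1/US1/PS0)
  lvl3: tbl 0x28, slot 0 ⇒ 0x2C007 (P1/RW1/US1/PS0)
  → PA=0x2C407  (4 entries read)
#1 VA=0x40201C1B3B2 (w,user):
  lvl0: tbl 0x1F, slot 8 ⇒ 0x30007 (P1/RW1/US1/PS0)
  lvl1: tbl 0x30, slot 8 ⇒ 0x33007 (P1/RW1/US1/PS0)
  lvl2: tbl 0x33, slot 14 ⇒ 0x37007 (P1/RW1/US1/PS0)
  lvl3: tbl 0x37, slot 27 ⇒ 0x3B007 (P1/RW1/US1/PS0)
  → PA=0x3B3B2  (4 entries read)
#2 VA=0x7800120B6B1 (r,kernel):
  lvl0: tbl 0x1F, slot 15 ⇒ 0x3C007 (P1/RW1/US1/PS0)
  lvl1: tbl 0x3C, slot 0 ⇒ 0x3D007 (P1/RW1/US1/PS0)
  lvl2: tbl 0x3D, slot 9 ⇒ 0x3F007 (P1/RW1/US1/PS0)
  lvl3: tbl 0x3F, slot 11 ⇒ 0x43007 (P1/RW1/US1/PS0)
  → PA=0x436B1  (4 entries read)
#3 VA=0xC8040E0D100 (w,user):
  lvl0: tbl 0x1F, slot 25 ⇒ 0x44007 (P1/RW1/US1/PS0)
  lvl1: tbl 0x44, slot 1 ⇒ 0x46007 (P1/RW1/US1/PS0)
  lvl2: tbl 0x46, slot 7 ⇒ 0x48007 (P1/RW1/US1/PS0)
  lvl3: tbl 0x48, slot 13 ⇒ 0x49007 (P1/RW1/US1/PS0)
  → PA=0x49100  (4 entries read)
#4 VA=0x686000009F7 (w,user):
  lvl0: tbl 0x1F, slot 13 ⇒ 0x4B007 (P1/RW1/US1/PS0)
  lvl1: tbl 0x4B, slot 24 ⇒ 0x74004 (P0/RW0/US1/PS0)
  → PAGE_NOT_PRESENT  (2 entries read)
#5 VA=0xD06C120A6AB (w,user):
  lvl0: tbl 0x1F, slot 26 ⇒ 0x4D007 (P1/RW1/US1/PS0)
  lvl1: tbl 0x4D, slot 27 ⇒ 0x51007 (P1/RW1/US1/PS0)
  lvl2: tbl 0x51, slot 9 ⇒ 0x52007 (P1/RW1/US1/PS0)
  lvl3: tbl 0x52, slot 10 ⇒ 0x53005 (P1/RW0/US1/PS0)
  → PROTECTION_VIOLATION  (4 entries read)
#6 VA=0x28040C1C5A7 (w,user):
  lvl0: tbl 0x1F, slot 5 ⇒ 0x55007 (P1/RW1/US1/PS0)
  lvl1: tbl 0x55, slot 1 ⇒ 0x57007 (P1/RW1/US1/PS0)
  lvl2: tbl 0x57, slot 6 ⇒ 0x58007 (P1/RW1/US1/PS0)
  lvl3: tbl 0x58, slot 28 ⇒ 0x5C007 (P1/RW1/US1/PS0)
  → PA=0x5C5A7  (4 entries read)

Access #3 PA: 0x49100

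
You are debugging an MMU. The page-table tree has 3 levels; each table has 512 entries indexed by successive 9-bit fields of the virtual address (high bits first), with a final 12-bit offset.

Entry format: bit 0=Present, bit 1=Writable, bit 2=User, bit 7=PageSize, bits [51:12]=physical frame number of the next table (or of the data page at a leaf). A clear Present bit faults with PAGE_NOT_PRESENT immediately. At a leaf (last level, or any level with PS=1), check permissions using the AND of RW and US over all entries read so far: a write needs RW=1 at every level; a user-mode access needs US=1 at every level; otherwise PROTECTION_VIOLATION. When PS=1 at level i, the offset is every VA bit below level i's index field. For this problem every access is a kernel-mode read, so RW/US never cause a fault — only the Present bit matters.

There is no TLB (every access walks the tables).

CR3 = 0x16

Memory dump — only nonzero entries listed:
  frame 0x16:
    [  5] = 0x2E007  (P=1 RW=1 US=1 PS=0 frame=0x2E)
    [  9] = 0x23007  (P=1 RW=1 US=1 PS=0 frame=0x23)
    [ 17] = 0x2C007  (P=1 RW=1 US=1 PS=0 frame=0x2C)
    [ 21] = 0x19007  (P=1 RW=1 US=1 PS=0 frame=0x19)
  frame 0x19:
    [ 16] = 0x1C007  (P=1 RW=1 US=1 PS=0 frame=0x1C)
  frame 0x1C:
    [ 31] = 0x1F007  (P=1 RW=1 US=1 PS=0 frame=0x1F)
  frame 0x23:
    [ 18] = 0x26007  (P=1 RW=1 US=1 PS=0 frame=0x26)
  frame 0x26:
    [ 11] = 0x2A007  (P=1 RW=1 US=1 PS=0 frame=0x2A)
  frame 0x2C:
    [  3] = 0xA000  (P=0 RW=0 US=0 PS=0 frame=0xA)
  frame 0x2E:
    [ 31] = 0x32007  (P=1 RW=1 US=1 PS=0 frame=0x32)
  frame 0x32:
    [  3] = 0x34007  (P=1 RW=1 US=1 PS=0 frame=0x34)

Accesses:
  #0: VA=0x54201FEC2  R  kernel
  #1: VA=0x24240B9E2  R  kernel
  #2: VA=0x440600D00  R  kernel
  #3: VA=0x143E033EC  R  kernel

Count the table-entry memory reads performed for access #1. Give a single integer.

Per-access translation:
#0 VA=0x54201FEC2 (r,kernel):
  L0: frame=0x16 idx=21 entry=0x19007 [P=1 RW=1 US=1 PS=0]
  L1: frame=0x19 idx=16 entry=0x1C007 [P=1 RW=1 US=1 PS=0]
  L2: frame=0x1C idx=31 entry=0x1F007 [P=1 RW=1 US=1 PS=0]
  → PA=0x1FEC2  (3 entries read)
#1 VA=0x24240B9E2 (r,kernel):
  L0: frame=0x16 idx=9 entry=0x23007 [P=1 RW=1 US=1 PS=0]
  L1: frame=0x23 idx=18 entry=0x26007 [P=1 RW=1 US=1 PS=0]
  L2: frame=0x26 idx=11 entry=0x2A007 [P=1 RW=1 US=1 PS=0]
  → PA=0x2A9E2  (3 entries read)
#2 VA=0x440600D00 (r,kernel):
  L0: frame=0x16 idx=17 entry=0x2C007 [P=1 RW=1 US=1 PS=0]
  L1: frame=0x2C idx=3 entry=0xA000 [P=0 RW=0 US=0 PS=0]
  ✗ PAGE_NOT_PRESENT  [2 reads]
#3 VA=0x143E033EC (r,kernel):
  L0: frame=0x16 idx=5 entry=0x2E007 [P=1 RW=1 US=1 PS=0]
  L1: frame=0x2E idx=31 entry=0x32007 [P=1 RW=1 US=1 PS=0]
  L2: frame=0x32 idx=3 entry=0x34007 [P=1 RW=1 US=1 PS=0]
  → PA=0x343EC  (3 entries read)

Entries read for #1: 3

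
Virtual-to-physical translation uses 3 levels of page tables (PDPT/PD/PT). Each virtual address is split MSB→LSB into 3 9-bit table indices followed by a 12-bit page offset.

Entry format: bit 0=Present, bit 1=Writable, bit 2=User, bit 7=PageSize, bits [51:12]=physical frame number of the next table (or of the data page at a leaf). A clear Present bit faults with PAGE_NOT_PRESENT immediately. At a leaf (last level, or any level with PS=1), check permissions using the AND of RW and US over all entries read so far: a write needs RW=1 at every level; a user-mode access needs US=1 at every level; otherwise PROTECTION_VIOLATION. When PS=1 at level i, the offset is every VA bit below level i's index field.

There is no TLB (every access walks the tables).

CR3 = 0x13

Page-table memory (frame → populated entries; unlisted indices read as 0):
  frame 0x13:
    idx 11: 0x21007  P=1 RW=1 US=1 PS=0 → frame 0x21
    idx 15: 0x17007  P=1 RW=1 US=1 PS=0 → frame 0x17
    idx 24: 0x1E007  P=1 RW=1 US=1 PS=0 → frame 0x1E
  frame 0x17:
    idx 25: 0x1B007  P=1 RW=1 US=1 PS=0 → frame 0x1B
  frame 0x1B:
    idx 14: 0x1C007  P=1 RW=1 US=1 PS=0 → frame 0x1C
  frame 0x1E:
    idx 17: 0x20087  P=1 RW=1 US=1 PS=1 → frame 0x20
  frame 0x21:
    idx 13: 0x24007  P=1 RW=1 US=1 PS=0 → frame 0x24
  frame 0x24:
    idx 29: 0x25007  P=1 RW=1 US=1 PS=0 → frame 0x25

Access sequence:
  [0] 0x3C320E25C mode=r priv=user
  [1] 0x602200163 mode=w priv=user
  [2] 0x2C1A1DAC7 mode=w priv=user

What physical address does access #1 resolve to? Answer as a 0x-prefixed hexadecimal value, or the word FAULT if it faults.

Per-access translation:
#0 VA=0x3C320E25C (r,user):
  L0 @0x13[15] → 0x17007  P=1,RW=1,US=1,PS=0
  L1 @0x17[25] → 0x1B007  P=1,RW=1,US=1,PS=0
  L2 @0x1B[14] → 0x1C007  P=1,RW=1,US=1,PS=0
  ✓ 0x1C25C  — 3 lookups
#1 VA=0x602200163 (w,user):
  L0 @0x13[24] → 0x1E007  P=1,RW=1,US=1,PS=0
  L1 @0x1E[17] → 0x20087  P=1,RW=1,US=1,PS=1
  ✓ 0x20163 (huge @L1)  — 2 lookups
#2 VA=0x2C1A1DAC7 (w,user):
  L0 @0x13[11] → 0x21007  P=1,RW=1,US=1,PS=0
  L1 @0x21[13] → 0x24007  P=1,RW=1,US=1,PS=0
  L2 @0x24[29] → 0x25007  P=1,RW=1,US=1,PS=0
  ✓ 0x25AC7  — 3 lookups

Access #1 PA: 0x20163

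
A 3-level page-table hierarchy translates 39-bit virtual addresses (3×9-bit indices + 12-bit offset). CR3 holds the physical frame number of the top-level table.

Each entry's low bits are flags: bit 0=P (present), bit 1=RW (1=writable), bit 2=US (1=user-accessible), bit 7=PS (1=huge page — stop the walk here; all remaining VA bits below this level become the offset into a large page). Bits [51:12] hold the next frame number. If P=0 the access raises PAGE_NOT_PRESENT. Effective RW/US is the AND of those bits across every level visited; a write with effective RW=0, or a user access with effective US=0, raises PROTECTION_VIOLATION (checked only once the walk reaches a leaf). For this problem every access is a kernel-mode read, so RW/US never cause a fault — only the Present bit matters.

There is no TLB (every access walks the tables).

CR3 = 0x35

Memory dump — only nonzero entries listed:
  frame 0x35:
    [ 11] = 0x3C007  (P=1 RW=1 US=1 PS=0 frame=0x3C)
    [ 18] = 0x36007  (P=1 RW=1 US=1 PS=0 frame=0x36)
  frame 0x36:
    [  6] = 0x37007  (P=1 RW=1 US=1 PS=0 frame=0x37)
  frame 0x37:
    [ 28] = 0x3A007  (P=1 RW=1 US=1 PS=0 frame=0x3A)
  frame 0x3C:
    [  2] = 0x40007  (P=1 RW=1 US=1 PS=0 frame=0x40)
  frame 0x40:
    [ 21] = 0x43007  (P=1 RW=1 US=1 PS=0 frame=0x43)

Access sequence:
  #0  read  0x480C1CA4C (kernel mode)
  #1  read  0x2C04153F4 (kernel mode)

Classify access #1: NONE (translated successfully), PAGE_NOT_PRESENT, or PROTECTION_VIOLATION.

Per-access translation:
#0 VA=0x480C1CA4C (r,kernel):
  L0 @0x35[18] → 0x36007  P=1,RW=1,US=1,PS=0
  L1 @0x36[6] → 0x37007  P=1,RW=1,US=1,PS=0
  L2 @0x37[28] → 0x3A007  P=1,RW=1,US=1,PS=0
  ⇒ phys 0x3AA4C  [3 reads]
#1 VA=0x2C04153F4 (r,kernel):
  L0 @0x35[11] → 0x3C007  P=1,RW=1,US=1,PS=0
  L1 @0x3C[2] → 0x40007  P=1,RW=1,US=1,PS=0
  L2 @0x40[21] → 0x43007  P=1,RW=1,US=1,PS=0
  ⇒ phys 0x433F4  [3 reads]

Access #1 fault: NONE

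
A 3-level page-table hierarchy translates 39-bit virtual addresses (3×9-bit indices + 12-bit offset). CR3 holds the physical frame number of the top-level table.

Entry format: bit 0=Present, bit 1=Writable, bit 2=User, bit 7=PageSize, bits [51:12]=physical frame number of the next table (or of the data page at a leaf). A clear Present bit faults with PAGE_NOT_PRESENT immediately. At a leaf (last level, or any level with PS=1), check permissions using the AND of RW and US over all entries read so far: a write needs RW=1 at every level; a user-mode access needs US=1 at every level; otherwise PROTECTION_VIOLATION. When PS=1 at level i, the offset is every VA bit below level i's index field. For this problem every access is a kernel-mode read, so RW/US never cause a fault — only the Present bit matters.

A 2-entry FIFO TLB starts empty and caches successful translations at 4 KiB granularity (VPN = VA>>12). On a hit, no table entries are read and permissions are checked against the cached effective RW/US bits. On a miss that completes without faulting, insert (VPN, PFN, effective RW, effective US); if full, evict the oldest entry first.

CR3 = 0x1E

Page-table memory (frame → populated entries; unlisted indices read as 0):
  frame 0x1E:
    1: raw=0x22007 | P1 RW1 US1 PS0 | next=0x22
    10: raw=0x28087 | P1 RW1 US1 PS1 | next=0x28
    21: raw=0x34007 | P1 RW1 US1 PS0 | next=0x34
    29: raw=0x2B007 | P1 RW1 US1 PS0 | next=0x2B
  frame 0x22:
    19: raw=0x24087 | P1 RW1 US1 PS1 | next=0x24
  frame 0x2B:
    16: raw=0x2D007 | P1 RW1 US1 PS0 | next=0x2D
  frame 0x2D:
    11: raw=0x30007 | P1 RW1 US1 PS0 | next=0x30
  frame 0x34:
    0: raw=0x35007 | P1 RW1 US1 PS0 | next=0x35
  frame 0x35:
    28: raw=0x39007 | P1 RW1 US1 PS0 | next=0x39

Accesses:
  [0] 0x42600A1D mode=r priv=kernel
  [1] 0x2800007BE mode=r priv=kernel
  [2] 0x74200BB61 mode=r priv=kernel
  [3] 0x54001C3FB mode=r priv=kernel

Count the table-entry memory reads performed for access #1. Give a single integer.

Per-access translation:
#0 VA=0x42600A1D (r,kernel):
  lvl0: tbl 0x1E, slot 1 ⇒ 0x22007 (P1/RW1/US1/PS0)
  lvl1: tbl 0x22, slot 19 ⇒ 0x24087 (P1/RW1/US1/PS1)
  → PA=0x24A1D (huge @L1)  (2 entries read)
#1 VA=0x2800007BE (r,kernel):
  lvl0: tbl 0x1E, slot 10 ⇒ 0x28087 (P1/RW1/US1/PS1)
  → PA=0x287BE (huge @L0)  (1 entries read)
#2 VA=0x74200BB61 (r,kernel):
  lvl0: tbl 0x1E, slot 29 ⇒ 0x2B007 (P1/RW1/US1/PS0)
  lvl1: tbl 0x2B, slot 16 ⇒ 0x2D007 (P1/RW1/US1/PS0)
  lvl2: tbl 0x2D, slot 11 ⇒ 0x30007 (P1/RW1/US1/PS0)
  → PA=0x30B61  (3 entries read)
#3 VA=0x54001C3FB (r,kernel):
  lvl0: tbl 0x1E, slot 21 ⇒ 0x34007 (P1/RW1/US1/PS0)
  lvl1: tbl 0x34, slot 0 ⇒ 0x35007 (P1/RW1/US1/PS0)
  lvl2: tbl 0x35, slot 28 ⇒ 0x39007 (P1/RW1/US1/PS0)
  → PA=0x393FB  (3 entries read)

Entries read for #1: 1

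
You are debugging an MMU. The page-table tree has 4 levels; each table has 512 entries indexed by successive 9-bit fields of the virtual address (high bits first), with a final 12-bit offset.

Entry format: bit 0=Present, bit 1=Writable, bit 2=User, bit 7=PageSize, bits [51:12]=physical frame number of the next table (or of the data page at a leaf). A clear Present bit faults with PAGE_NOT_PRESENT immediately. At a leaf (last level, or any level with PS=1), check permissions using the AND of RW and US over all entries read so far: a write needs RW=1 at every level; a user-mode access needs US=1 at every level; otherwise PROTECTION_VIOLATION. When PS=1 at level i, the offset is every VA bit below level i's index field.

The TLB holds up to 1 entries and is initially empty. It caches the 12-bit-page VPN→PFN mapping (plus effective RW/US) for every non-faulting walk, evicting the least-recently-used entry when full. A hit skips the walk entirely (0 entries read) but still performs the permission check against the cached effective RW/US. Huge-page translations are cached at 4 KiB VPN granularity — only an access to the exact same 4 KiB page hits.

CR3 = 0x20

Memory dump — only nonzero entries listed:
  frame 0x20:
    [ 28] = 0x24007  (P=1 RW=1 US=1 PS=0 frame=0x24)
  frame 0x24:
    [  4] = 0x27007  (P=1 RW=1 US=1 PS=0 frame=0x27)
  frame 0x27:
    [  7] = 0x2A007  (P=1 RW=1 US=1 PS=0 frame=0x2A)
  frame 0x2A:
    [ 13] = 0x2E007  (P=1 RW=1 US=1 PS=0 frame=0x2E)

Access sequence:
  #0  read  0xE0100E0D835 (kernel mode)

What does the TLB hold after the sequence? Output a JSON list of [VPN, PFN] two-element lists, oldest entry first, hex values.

Per-access translation:
#0 VA=0xE0100E0D835 (r,kernel):
  L0: frame=0x20 idx=28 entry=0x24007 [P=1 RW=1 US=1 PS=0]
  L1: frame=0x24 idx=4 entry=0x27007 [P=1 RW=1 US=1 PS=0]
  L2: frame=0x27 idx=7 entry=0x2A007 [P=1 RW=1 US=1 PS=0]
  L3: frame=0x2A idx=13 entry=0x2E007 [P=1 RW=1 US=1 PS=0]
  → PA=0x2E835  (4 entries read)

TLB: [["0xE0100E0D", "0x2E"]]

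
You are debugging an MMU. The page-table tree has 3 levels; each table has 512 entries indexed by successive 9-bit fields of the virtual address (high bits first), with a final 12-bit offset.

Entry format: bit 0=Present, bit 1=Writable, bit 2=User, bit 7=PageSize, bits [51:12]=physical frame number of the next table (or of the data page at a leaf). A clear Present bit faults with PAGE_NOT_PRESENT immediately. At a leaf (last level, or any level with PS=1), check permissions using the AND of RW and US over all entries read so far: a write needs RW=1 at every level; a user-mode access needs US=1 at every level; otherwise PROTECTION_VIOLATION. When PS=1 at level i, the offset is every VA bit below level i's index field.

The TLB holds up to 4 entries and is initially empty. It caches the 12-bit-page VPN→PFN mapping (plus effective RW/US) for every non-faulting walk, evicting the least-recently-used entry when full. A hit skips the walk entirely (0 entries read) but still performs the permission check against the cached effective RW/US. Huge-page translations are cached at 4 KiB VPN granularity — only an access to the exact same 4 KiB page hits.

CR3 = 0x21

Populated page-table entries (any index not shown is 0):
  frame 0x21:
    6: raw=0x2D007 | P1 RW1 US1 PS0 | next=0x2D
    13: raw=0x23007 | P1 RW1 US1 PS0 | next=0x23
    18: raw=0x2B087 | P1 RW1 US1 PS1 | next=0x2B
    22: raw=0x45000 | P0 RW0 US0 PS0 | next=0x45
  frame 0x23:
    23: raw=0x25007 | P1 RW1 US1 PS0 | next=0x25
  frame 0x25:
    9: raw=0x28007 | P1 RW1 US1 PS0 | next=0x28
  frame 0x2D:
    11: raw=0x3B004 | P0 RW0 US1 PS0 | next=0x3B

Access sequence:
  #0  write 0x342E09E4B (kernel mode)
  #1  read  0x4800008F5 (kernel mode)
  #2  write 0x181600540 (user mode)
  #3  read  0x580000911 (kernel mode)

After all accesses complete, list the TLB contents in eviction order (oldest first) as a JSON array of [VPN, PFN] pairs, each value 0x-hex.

Walk each access:
#0 VA=0x342E09E4B (w,kernel):
  L0: frame=0x21 idx=13 entry=0x23007 [P=1 RW=1 US=1 PS=0]
  L1: frame=0x23 idx=23 entry=0x25007 [P=1 RW=1 US=1 PS=0]
  L2: frame=0x25 idx=9 entry=0x28007 [P=1 RW=1 US=1 PS=0]
  → PA=0x28E4B  (3 entries read)
#1 VA=0x4800008F5 (r,kernel):
  L0: frame=0x21 idx=18 entry=0x2B087 [P=1 RW=1 US=1 PS=1]
  → PA=0x2B8F5 (huge @L0)  (1 entries read)
#2 VA=0x181600540 (w,user):
  L0: frame=0x21 idx=6 entry=0x2D007 [P=1 RW=1 US=1 PS=0]
  L1: frame=0x2D idx=11 entry=0x3B004 [P=0 RW=0 US=1 PS=0]
  → PAGE_NOT_PRESENT  (2 entries read)
#3 VA=0x580000911 (r,kernel):
  L0: frame=0x21 idx=22 entry=0x45000 [P=0 RW=0 US=0 PS=0]
  → PAGE_NOT_PRESENT  (1 entries read)

TLB: [["0x342E09", "0x28"], ["0x480000", "0x2B"]]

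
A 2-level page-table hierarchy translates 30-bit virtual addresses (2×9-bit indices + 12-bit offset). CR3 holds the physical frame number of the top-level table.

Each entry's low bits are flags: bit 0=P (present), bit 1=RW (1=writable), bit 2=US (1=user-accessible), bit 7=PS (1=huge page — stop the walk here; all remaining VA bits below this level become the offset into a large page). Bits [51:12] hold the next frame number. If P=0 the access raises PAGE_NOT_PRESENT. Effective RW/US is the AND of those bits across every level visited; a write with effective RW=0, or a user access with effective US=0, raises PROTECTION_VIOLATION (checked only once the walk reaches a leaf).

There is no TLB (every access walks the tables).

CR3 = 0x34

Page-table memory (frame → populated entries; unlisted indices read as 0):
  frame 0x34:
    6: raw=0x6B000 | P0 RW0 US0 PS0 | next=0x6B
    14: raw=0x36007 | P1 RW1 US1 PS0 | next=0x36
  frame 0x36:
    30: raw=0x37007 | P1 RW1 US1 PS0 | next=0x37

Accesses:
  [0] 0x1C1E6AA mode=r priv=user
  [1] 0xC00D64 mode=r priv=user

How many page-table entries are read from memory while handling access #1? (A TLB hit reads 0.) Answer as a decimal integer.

Walk each access:
#0 VA=0x1C1E6AA (r,user):
  lvl0: tbl 0x34, slot 14 ⇒ 0x36007 (P1/RW1/US1/PS0)
  lvl1: tbl 0x36, slot 30 ⇒ 0x37007 (P1/RW1/US1/PS0)
  ⇒ phys 0x376AA  [2 reads]
#1 VA=0xC00D64 (r,user):
  lvl0: tbl 0x34, slot 6 ⇒ 0x6B000 (P0/RW0/US0/PS0)
  ⇒ fault: PAGE_NOT_PRESENT  — 1 lookups

Entries read for #1: 1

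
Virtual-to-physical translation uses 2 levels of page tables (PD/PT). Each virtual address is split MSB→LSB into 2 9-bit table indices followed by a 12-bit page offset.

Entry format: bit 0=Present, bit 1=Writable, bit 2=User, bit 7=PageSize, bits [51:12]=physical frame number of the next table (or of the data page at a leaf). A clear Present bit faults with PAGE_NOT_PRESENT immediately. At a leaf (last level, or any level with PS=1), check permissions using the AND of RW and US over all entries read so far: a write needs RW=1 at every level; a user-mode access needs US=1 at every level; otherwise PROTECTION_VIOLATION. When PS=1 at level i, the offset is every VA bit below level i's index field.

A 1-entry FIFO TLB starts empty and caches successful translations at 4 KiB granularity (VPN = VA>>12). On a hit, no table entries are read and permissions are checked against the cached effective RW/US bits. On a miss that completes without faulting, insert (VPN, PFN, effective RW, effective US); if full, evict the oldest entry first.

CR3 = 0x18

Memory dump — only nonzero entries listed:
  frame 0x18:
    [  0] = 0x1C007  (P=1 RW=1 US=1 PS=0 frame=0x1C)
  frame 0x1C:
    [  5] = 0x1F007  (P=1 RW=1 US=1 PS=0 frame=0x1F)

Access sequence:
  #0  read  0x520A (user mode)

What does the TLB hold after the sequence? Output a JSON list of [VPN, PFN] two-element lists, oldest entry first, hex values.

Walk each access:
#0 VA=0x520A (r,user):
  L0 @0x18[0] → 0x1C007  P=1,RW=1,US=1,PS=0
  L1 @0x1C[5] → 0x1F007  P=1,RW=1,US=1,PS=0
  → PA=0x1F20A  (2 entries read)

TLB: [["0x5", "0x1F"]]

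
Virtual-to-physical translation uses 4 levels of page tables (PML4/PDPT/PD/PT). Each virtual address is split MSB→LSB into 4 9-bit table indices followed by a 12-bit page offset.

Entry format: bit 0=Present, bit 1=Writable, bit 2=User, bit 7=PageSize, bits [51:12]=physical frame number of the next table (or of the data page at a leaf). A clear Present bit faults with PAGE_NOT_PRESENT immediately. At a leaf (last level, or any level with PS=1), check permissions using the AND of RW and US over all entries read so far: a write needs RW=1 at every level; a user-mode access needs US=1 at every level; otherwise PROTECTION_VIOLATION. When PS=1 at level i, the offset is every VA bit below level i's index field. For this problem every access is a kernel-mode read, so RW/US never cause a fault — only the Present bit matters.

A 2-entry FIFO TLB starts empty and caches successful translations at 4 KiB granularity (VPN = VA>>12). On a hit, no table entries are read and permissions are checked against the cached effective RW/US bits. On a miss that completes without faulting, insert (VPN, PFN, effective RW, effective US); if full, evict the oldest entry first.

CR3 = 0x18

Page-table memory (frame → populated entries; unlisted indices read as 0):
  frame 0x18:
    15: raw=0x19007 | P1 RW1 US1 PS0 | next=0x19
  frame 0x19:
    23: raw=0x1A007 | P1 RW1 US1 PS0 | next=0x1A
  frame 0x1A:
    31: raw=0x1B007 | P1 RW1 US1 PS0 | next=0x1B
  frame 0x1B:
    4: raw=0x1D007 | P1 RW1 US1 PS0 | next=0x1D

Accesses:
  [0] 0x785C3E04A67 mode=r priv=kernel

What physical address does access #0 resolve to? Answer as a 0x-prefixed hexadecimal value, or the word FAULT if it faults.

Trace:
#0 VA=0x785C3E04A67 (r,kernel):
  lvl0: tbl 0x18, slot 15 ⇒ 0x19007 (P1/RW1/US1/PS0)
  lvl1: tbl 0x19, slot 23 ⇒ 0x1A007 (P1/RW1/US1/PS0)
  lvl2: tbl 0x1A, slot 31 ⇒ 0x1B007 (P1/RW1/US1/PS0)
  lvl3: tbl 0x1B, slot 4 ⇒ 0x1D007 (P1/RW1/US1/PS0)
  ⇒ phys 0x1DA67  [4 reads]

Access #0 PA: 0x1DA67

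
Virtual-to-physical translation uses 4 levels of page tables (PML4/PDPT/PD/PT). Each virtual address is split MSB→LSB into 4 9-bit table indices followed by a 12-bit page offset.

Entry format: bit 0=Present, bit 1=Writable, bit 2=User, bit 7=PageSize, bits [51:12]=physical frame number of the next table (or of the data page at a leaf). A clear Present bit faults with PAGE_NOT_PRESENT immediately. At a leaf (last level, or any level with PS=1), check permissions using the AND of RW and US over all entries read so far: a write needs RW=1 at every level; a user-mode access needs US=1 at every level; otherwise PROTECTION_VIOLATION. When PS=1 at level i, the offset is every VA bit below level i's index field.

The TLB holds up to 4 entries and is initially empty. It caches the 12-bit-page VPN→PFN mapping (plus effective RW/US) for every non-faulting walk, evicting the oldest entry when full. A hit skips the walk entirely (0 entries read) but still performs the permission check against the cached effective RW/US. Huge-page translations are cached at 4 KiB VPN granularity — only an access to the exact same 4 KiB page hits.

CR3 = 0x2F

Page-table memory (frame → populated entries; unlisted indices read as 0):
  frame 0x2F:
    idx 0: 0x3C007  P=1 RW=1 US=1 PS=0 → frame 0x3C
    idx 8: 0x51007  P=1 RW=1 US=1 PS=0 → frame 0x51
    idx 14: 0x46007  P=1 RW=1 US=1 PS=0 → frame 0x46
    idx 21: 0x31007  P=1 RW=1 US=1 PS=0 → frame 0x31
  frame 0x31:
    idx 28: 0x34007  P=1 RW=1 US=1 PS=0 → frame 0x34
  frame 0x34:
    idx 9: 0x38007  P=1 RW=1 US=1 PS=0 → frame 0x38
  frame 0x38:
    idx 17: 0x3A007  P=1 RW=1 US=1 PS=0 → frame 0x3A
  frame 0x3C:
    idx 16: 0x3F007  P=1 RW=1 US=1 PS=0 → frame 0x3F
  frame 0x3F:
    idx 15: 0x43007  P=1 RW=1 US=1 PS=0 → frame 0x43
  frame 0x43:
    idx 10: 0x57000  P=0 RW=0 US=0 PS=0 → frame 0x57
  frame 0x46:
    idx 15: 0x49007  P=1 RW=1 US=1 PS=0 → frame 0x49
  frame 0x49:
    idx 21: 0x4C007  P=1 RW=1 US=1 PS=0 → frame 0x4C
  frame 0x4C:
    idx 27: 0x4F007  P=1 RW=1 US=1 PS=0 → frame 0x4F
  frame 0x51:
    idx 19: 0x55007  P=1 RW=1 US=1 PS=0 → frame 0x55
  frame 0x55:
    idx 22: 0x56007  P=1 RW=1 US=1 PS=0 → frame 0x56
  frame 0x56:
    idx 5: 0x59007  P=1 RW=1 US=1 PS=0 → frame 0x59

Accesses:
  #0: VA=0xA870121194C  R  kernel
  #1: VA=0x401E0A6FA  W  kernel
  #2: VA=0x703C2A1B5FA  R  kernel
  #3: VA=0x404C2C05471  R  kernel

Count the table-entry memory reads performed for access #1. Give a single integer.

Per-access translation:
#0 VA=0xA870121194C (r,kernel):
  L0: frame=0x2F idx=21 entry=0x31007 [P=1 RW=1 US=1 PS=0]
  L1: frame=0x31 idx=28 entry=0x34007 [P=1 RW=1 US=1 PS=0]
  L2: frame=0x34 idx=9 entry=0x38007 [P=1 RW=1 US=1 PS=0]
  L3: frame=0x38 idx=17 entry=0x3A007 [P=1 RW=1 US=1 PS=0]
  → PA=0x3A94C  (4 entries read)
#1 VA=0x401E0A6FA (w,kernel):
  L0: frame=0x2F idx=0 entry=0x3C007 [P=1 RW=1 US=1 PS=0]
  L1: frame=0x3C idx=16 entry=0x3F007 [P=1 RW=1 US=1 PS=0]
  L2: frame=0x3F idx=15 entry=0x43007 [P=1 RW=1 US=1 PS=0]
  L3: frame=0x43 idx=10 entry=0x57000 [P=0 RW=0 US=0 PS=0]
  ✗ PAGE_NOT_PRESENT  [4 reads]
#2 VA=0x703C2A1B5FA (r,kernel):
  L0: frame=0x2F idx=14 entry=0x46007 [P=1 RW=1 US=1 PS=0]
  L1: frame=0x46 idx=15 entry=0x49007 [P=1 RW=1 US=1 PS=0]
  L2: frame=0x49 idx=21 entry=0x4C007 [P=1 RW=1 US=1 PS=0]
  L3: frame=0x4C idx=27 entry=0x4F007 [P=1 RW=1 US=1 PS=0]
  → PA=0x4F5FA  (4 entries read)
#3 VA=0x404C2C05471 (r,kernel):
  L0: frame=0x2F idx=8 entry=0x51007 [P=1 RW=1 US=1 PS=0]
  L1: frame=0x51 idx=19 entry=0x55007 [P=1 RW=1 US=1 PS=0]
  L2: frame=0x55 idx=22 entry=0x56007 [P=1 RW=1 US=1 PS=0]
  L3: frame=0x56 idx=5 entry=0x59007 [P=1 RW=1 US=1 PS=0]
  → PA=0x59471  (4 entries read)

Entries read for #1: 4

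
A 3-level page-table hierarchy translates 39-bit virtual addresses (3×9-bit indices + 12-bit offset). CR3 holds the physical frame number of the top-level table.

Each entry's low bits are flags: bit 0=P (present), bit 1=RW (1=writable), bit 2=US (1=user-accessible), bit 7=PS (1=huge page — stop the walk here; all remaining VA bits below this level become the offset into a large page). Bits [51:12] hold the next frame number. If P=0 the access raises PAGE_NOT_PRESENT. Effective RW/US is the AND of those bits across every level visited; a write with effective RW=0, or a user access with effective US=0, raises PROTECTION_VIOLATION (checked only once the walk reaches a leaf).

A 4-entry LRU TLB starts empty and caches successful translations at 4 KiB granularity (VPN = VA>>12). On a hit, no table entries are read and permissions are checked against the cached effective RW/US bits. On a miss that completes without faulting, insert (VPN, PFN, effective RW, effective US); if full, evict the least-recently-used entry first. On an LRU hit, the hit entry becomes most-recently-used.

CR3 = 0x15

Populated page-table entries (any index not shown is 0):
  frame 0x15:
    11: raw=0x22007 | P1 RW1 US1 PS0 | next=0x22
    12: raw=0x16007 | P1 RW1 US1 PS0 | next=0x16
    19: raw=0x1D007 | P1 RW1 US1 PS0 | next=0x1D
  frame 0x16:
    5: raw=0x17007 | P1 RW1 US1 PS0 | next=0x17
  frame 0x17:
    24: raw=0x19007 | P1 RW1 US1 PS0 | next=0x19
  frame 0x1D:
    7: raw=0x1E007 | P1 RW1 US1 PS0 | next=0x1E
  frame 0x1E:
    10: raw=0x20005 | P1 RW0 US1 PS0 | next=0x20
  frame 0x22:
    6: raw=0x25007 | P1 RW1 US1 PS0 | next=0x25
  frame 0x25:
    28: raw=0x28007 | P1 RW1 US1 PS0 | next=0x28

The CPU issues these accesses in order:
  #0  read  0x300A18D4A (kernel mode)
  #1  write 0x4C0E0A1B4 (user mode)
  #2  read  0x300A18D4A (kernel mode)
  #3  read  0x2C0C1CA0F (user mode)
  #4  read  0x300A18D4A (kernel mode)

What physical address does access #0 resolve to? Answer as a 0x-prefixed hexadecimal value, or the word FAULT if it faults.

Per-access translation:
#0 VA=0x300A18D4A (r,kernel):
  L0 @0x15[12] → 0x16007  P=1,RW=1,US=1,PS=0
  L1 @0x16[5] → 0x17007  P=1,RW=1,US=1,PS=0
  L2 @0x17[24] → 0x19007  P=1,RW=1,US=1,PS=0
  ✓ 0x19D4A  — 3 lookups
#1 VA=0x4C0E0A1B4 (w,user):
  L0 @0x15[19] → 0x1D007  P=1,RW=1,US=1,PS=0
  L1 @0x1D[7] → 0x1E007  P=1,RW=1,US=1,PS=0
  L2 @0x1E[10] → 0x20005  P=1,RW=0,US=1,PS=0
  → PROTECTION_VIOLATION  (3 entries read)
#2 VA=0x300A18D4A (r,kernel):
  TLB hit vpn=0x300A18 → PA=0x19D4A
#3 VA=0x2C0C1CA0F (r,user):
  L0 @0x15[11] → 0x22007  P=1,RW=1,US=1,PS=0
  L1 @0x22[6] → 0x25007  P=1,RW=1,US=1,PS=0
  L2 @0x25[28] → 0x28007  P=1,RW=1,US=1,PS=0
  ✓ 0x28A0F  — 3 lookups
#4 VA=0x300A18D4A (r,kernel):
  TLB hit vpn=0x300A18 → PA=0x19D4A

Access #0 PA: 0x19D4A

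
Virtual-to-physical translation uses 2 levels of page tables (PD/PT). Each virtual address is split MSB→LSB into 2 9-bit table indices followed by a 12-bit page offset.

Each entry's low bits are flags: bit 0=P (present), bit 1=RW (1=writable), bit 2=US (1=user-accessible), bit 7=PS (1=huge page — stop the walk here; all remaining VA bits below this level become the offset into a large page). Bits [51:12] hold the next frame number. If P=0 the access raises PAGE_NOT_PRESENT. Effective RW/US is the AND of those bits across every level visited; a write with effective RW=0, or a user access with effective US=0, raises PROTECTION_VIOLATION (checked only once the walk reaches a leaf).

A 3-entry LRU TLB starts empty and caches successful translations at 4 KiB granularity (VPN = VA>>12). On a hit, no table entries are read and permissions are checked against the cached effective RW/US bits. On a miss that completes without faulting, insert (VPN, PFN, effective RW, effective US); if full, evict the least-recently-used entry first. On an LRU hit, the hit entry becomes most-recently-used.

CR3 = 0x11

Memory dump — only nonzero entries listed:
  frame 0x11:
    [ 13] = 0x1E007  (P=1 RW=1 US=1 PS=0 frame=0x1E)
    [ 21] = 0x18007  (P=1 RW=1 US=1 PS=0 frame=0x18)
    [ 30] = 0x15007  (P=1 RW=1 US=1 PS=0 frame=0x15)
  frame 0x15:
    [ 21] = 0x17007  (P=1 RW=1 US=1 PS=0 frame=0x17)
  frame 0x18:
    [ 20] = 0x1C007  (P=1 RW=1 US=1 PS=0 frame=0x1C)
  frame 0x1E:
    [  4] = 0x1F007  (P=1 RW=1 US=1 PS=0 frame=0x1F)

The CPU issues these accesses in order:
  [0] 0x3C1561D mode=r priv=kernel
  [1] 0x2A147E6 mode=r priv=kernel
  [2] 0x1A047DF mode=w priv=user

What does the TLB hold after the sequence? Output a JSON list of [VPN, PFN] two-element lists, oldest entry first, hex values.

Trace:
#0 VA=0x3C1561D (r,kernel):
  L0 @0x11[30] → 0x15007  P=1,RW=1,US=1,PS=0
  L1 @0x15[21] → 0x17007  P=1,RW=1,US=1,PS=0
  ✓ 0x1761D  — 2 lookups
#1 VA=0x2A147E6 (r,kernel):
  L0 @0x11[21] → 0x18007  P=1,RW=1,US=1,PS=0
  L1 @0x18[20] → 0x1C007  P=1,RW=1,US=1,PS=0
  ✓ 0x1C7E6  — 2 lookups
#2 VA=0x1A047DF (w,user):
  L0 @0x11[13] → 0x1E007  P=1,RW=1,US=1,PS=0
  L1 @0x1E[4] → 0x1F007  P=1,RW=1,US=1,PS=0
  ✓ 0x1F7DF  — 2 lookups

TLB: [["0x3C15", "0x17"], ["0x2A14", "0x1C"], ["0x1A04", "0x1F"]]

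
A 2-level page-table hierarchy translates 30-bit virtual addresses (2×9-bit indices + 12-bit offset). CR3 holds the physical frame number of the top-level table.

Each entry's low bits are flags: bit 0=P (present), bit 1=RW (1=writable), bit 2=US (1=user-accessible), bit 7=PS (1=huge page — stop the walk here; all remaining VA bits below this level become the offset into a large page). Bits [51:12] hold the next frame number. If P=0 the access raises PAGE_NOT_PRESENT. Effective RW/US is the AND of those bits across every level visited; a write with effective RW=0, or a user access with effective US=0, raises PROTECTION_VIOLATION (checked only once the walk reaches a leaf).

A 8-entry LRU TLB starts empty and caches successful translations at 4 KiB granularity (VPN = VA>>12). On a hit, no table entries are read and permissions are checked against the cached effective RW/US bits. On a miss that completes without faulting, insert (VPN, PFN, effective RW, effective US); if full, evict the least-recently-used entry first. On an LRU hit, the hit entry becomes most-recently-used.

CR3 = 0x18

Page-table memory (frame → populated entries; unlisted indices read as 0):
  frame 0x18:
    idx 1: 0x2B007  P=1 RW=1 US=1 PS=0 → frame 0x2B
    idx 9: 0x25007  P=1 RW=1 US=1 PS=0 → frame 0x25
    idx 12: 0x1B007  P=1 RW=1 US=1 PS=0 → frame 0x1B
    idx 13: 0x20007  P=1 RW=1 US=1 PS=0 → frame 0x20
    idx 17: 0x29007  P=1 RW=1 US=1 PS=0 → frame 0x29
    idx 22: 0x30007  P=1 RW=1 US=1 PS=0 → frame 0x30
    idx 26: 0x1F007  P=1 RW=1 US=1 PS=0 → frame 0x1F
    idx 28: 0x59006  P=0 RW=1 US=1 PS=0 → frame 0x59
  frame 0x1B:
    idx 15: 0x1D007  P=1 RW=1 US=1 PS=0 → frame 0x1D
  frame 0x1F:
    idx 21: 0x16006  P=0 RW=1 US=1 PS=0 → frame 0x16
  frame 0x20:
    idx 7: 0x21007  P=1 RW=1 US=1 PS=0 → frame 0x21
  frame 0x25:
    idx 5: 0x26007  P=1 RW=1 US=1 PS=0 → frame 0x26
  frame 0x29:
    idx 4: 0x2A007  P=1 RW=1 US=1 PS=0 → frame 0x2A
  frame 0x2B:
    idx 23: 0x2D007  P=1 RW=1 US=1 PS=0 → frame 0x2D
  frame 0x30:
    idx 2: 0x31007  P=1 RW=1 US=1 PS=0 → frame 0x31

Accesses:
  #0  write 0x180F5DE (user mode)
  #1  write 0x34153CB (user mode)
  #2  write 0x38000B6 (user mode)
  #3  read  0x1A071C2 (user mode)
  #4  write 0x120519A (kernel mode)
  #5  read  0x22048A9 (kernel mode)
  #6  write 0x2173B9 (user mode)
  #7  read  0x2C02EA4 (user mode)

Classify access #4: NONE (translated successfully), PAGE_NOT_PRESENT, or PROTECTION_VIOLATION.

Walk each access:
#0 VA=0x180F5DE (w,user):
  L0 @0x18[12] → 0x1B007  P=1,RW=1,US=1,PS=0
  L1 @0x1B[15] → 0x1D007  P=1,RW=1,US=1,PS=0
  ✓ 0x1D5DE  — 2 lookups
#1 VA=0x34153CB (w,user):
  L0 @0x18[26] → 0x1F007  P=1,RW=1,US=1,PS=0
  L1 @0x1F[21] → 0x16006  P=0,RW=1,US=1,PS=0
  ⇒ fault: PAGE_NOT_PRESENT  — 2 lookups
#2 VA=0x38000B6 (w,user):
  L0 @0x18[28] → 0x59006  P=0,RW=1,US=1,PS=0
  ⇒ fault: PAGE_NOT_PRESENT  — 1 lookups
#3 VA=0x1A071C2 (r,user):
  L0 @0x18[13] → 0x20007  P=1,RW=1,US=1,PS=0
  L1 @0x20[7] → 0x21007  P=1,RW=1,US=1,PS=0
  ✓ 0x211C2  — 2 lookups
#4 VA=0x120519A (w,kernel):
  L0 @0x18[9] → 0x25007  P=1,RW=1,US=1,PS=0
  L1 @0x25[5] → 0x26007  P=1,RW=1,US=1,PS=0
  ✓ 0x2619A  — 2 lookups
#5 VA=0x22048A9 (r,kernel):
  L0 @0x18[17] → 0x29007  P=1,RW=1,US=1,PS=0
  L1 @0x29[4] → 0x2A007  P=1,RW=1,US=1,PS=0
  ✓ 0x2A8A9  — 2 lookups
#6 VA=0x2173B9 (w,user):
  L0 @0x18[1] → 0x2B007  P=1,RW=1,US=1,PS=0
  L1 @0x2B[23] → 0x2D007  P=1,RW=1,US=1,PS=0
  ✓ 0x2D3B9  — 2 lookups
#7 VA=0x2C02EA4 (r,user):
  L0 @0x18[22] → 0x30007  P=1,RW=1,US=1,PS=0
  L1 @0x30[2] → 0x31007  P=1,RW=1,US=1,PS=0
  ✓ 0x31EA4  — 2 lookups

Access #4 fault: NONE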